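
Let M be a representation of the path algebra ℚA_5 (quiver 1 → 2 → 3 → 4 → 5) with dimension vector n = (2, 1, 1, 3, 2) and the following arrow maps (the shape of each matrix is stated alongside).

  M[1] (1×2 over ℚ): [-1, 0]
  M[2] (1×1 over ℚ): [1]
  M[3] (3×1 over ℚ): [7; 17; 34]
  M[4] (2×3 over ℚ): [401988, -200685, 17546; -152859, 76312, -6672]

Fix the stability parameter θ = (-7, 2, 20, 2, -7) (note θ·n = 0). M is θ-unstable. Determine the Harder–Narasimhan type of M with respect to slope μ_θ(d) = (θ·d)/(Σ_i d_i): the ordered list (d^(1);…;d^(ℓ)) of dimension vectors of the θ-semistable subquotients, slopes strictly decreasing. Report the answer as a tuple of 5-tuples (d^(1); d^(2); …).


Via rank(M_{q-1}∘⋯∘M_p): M ≅ I[1,1], I[1,5], I[4,4], I[4,5].
μ_θ-semistable layers: μ^(1)=5; μ^(2)=2; μ^(3)=-5/2; μ^(4)=-7

((0, 0, 1, 1, 1); (0, 1, 0, 1, 0); (0, 0, 0, 1, 1); (2, 0, 0, 0, 0))


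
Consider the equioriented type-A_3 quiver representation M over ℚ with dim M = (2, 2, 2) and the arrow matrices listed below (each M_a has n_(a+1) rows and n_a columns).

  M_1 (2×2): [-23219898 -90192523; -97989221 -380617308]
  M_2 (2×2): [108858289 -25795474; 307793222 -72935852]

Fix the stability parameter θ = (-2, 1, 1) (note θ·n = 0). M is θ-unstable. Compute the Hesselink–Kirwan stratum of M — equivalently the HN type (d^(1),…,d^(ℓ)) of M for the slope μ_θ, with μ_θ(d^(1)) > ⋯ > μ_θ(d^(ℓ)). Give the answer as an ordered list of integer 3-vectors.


Interval decomposition of M: I[1,2], I[1,3], I[3,3].
HN type (ℓ=2): μ^(1)=1; μ^(2)=-2

((0, 2, 2); (2, 0, 0))


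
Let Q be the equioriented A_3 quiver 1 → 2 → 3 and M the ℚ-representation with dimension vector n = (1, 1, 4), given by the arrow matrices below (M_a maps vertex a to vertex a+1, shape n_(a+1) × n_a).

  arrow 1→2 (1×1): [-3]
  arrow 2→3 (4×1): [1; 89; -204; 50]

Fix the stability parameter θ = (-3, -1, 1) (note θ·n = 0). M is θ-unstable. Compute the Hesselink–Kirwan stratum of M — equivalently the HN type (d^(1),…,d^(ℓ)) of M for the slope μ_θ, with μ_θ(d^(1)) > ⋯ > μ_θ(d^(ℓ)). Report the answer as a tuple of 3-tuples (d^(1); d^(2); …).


Via rank(M_{q-1}∘⋯∘M_p): M ≅ I[1,3], I[3,3]^3.
μ_θ-semistable layers: μ^(1)=1; μ^(2)=-1; μ^(3)=-3

((0, 0, 4); (0, 1, 0); (1, 0, 0))


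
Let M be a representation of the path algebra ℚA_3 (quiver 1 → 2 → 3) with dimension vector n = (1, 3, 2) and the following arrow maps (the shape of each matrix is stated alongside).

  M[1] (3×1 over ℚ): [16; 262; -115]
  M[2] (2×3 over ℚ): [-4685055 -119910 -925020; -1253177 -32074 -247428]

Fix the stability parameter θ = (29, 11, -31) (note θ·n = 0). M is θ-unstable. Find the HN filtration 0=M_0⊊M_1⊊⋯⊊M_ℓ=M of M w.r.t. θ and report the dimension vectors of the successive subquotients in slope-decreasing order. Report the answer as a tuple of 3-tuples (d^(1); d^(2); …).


Via rank(M_{q-1}∘⋯∘M_p): M ≅ I[1,2], I[2,2], I[2,3], I[3,3].
μ_θ-semistable layers: μ^(1)=20; μ^(2)=11; μ^(3)=-10; μ^(4)=-31

((1, 1, 0); (0, 1, 0); (0, 1, 1); (0, 0, 1))


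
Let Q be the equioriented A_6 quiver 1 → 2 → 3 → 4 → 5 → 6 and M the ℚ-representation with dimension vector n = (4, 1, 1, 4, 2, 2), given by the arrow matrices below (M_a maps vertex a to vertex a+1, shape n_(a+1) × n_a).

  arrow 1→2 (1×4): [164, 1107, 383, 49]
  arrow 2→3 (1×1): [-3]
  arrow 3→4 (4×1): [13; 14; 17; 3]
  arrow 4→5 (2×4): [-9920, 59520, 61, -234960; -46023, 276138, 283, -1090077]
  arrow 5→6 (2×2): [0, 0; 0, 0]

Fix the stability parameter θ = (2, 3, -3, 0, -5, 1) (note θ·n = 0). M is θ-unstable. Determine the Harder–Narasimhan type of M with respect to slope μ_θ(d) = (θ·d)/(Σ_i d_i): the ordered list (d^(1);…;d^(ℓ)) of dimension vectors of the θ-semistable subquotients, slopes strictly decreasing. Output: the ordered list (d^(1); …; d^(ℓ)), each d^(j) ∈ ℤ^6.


Interval decomposition of M: I[1,1]^3, I[1,5], I[4,4]^2, I[4,5], I[6,6]^2.
HN type (ℓ=5): μ^(1)=2; μ^(2)=1; μ^(3)=0; μ^(4)=-3/5; μ^(5)=-5/2

((3, 0, 0, 0, 0, 0); (0, 0, 0, 0, 0, 2); (0, 0, 0, 2, 0, 0); (1, 1, 1, 1, 1, 0); (0, 0, 0, 1, 1, 0))


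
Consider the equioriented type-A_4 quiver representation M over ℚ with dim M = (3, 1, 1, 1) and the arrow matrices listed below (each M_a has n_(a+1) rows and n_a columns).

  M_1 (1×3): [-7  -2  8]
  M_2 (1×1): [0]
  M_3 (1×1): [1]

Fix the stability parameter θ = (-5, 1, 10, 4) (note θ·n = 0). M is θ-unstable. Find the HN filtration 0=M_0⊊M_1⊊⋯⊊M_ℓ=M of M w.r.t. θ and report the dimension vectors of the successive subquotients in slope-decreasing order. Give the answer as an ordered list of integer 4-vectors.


Via rank(M_{q-1}∘⋯∘M_p): M ≅ I[1,1]^2, I[1,2], I[3,4].
μ_θ-semistable layers: μ^(1)=7; μ^(2)=1; μ^(3)=-5

((0, 0, 1, 1); (0, 1, 0, 0); (3, 0, 0, 0))


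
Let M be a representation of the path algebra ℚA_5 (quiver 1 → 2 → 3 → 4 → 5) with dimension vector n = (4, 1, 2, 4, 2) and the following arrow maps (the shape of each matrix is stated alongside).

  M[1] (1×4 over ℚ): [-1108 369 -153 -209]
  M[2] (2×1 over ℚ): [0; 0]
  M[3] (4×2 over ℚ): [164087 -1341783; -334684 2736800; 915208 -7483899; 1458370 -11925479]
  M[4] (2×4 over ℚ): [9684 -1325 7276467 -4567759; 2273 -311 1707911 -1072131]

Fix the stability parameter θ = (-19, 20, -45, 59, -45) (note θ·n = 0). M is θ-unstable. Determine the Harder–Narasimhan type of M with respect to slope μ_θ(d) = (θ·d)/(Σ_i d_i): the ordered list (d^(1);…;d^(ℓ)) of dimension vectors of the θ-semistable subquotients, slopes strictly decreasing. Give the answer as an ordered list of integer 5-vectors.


Via rank(M_{q-1}∘⋯∘M_p): M ≅ I[1,1]^3, I[1,2], I[3,5]^2, I[4,4]^2.
μ_θ-semistable layers: μ^(1)=59; μ^(2)=20; μ^(3)=7; μ^(4)=-19; μ^(5)=-45

((0, 0, 0, 2, 0); (0, 1, 0, 0, 0); (0, 0, 0, 2, 2); (4, 0, 0, 0, 0); (0, 0, 2, 0, 0))


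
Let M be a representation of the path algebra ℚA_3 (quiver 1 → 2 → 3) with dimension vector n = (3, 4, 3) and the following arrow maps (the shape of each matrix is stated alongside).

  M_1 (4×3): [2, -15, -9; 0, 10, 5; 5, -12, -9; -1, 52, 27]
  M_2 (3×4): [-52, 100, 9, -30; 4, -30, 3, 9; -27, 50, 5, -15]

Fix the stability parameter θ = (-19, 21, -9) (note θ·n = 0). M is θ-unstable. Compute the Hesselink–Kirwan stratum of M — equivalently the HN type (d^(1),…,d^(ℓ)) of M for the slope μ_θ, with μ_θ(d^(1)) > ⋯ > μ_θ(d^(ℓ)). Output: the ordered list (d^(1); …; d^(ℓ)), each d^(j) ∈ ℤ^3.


Via rank(M_{q-1}∘⋯∘M_p): M ≅ I[1,3]^3, I[2,2].
μ_θ-semistable layers: μ^(1)=21; μ^(2)=6; μ^(3)=-19

((0, 1, 0); (0, 3, 3); (3, 0, 0))


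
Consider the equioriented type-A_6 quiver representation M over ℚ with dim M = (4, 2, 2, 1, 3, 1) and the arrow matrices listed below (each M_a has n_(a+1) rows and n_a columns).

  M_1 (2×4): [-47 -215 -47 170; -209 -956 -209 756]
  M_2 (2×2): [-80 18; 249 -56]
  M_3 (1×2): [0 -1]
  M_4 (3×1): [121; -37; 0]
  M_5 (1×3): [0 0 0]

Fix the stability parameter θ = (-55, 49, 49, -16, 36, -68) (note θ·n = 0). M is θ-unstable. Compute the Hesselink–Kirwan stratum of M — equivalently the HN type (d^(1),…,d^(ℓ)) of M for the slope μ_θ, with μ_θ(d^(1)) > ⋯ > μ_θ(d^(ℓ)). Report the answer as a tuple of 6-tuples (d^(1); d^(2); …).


Barcode: M ≅ I[1,1]^2, I[1,3], I[1,5], I[5,5]^2, I[6,6]. HN layers by μ_θ (5 steps, strictly decreasing):
  μ^(1)=49; μ^(2)=36; μ^(3)=82/3; μ^(4)=-55; μ^(5)=-68

((0, 1, 1, 0, 0, 0); (0, 0, 0, 0, 3, 0); (0, 1, 1, 1, 0, 0); (4, 0, 0, 0, 0, 0); (0, 0, 0, 0, 0, 1))


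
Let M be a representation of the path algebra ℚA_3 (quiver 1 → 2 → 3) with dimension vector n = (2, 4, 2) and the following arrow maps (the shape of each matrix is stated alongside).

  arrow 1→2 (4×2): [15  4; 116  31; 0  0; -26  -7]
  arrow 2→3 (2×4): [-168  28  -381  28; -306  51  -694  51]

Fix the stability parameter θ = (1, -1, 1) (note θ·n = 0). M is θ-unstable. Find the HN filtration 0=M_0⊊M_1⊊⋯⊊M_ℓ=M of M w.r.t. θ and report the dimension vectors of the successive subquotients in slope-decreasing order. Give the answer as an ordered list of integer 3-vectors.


Interval decomposition of M: I[1,2]^2, I[2,3]^2.
HN type (ℓ=3): μ^(1)=1; μ^(2)=0; μ^(3)=-1

((0, 0, 2); (2, 2, 0); (0, 2, 0))


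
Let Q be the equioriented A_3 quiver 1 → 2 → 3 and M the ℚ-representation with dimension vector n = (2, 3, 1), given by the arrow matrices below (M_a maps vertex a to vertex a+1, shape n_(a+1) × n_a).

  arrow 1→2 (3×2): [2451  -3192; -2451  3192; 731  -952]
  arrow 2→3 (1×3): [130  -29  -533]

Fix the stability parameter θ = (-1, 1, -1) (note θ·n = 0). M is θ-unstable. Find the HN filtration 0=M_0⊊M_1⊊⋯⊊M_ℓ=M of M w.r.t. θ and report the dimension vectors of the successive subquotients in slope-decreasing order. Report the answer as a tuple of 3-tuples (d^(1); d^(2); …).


Via rank(M_{q-1}∘⋯∘M_p): M ≅ I[1,1], I[1,3], I[2,2]^2.
μ_θ-semistable layers: μ^(1)=1; μ^(2)=0; μ^(3)=-1

((0, 2, 0); (0, 1, 1); (2, 0, 0))


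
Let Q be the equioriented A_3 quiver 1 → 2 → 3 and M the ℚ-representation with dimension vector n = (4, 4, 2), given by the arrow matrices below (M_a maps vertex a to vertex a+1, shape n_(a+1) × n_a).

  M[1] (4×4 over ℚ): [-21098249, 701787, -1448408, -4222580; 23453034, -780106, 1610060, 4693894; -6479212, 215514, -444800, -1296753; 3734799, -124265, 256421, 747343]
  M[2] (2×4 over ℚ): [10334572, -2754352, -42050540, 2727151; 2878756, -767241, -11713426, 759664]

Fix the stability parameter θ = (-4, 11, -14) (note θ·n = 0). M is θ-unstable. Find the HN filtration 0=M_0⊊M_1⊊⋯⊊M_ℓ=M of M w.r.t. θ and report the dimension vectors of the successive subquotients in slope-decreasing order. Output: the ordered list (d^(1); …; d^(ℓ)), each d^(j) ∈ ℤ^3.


Barcode: M ≅ I[1,1], I[1,2], I[1,3]^2, I[2,2]. HN layers by μ_θ (3 steps, strictly decreasing):
  μ^(1)=11; μ^(2)=-3/2; μ^(3)=-4

((0, 2, 0); (0, 2, 2); (4, 0, 0))


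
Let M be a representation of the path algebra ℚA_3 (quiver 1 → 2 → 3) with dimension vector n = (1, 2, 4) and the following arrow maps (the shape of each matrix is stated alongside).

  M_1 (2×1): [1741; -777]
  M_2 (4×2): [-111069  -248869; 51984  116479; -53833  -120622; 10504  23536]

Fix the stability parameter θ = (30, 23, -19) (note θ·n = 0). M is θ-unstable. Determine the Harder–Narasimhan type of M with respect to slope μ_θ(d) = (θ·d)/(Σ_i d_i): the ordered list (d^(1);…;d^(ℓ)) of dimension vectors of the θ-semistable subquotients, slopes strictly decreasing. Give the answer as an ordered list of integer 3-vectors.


Via rank(M_{q-1}∘⋯∘M_p): M ≅ I[1,3], I[2,3], I[3,3]^2.
μ_θ-semistable layers: μ^(1)=34/3; μ^(2)=2; μ^(3)=-19

((1, 1, 1); (0, 1, 1); (0, 0, 2))


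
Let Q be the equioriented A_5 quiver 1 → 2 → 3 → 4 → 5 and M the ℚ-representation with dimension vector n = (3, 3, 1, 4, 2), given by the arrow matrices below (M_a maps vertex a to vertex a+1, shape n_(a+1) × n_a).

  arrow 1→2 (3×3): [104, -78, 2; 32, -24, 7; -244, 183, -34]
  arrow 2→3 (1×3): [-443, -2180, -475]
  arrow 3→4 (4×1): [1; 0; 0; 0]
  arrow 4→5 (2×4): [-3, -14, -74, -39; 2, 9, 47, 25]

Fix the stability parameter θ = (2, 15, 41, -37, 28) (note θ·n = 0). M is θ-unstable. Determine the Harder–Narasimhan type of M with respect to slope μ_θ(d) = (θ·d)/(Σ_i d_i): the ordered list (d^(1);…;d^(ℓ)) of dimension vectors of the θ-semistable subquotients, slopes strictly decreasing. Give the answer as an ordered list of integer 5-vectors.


Interval decomposition of M: I[1,1], I[1,2], I[1,5], I[2,2], I[4,4]^2, I[4,5].
HN type (ℓ=5): μ^(1)=28; μ^(2)=15; μ^(3)=19/3; μ^(4)=2; μ^(5)=-37

((0, 0, 0, 0, 2); (0, 2, 0, 0, 0); (0, 1, 1, 1, 0); (3, 0, 0, 0, 0); (0, 0, 0, 3, 0))


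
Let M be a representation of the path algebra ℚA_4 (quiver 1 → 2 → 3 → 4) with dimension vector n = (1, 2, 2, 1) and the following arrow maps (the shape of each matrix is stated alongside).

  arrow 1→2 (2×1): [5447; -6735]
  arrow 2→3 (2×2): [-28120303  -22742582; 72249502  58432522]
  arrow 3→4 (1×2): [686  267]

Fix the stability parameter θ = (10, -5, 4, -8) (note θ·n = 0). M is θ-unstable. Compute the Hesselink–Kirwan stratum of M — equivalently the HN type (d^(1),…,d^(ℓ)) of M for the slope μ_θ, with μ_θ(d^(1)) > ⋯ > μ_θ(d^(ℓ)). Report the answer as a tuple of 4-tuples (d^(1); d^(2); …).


Interval decomposition of M: I[1,4], I[2,3].
HN type (ℓ=3): μ^(1)=4; μ^(2)=1/4; μ^(3)=-5

((0, 0, 1, 0); (1, 1, 1, 1); (0, 1, 0, 0))


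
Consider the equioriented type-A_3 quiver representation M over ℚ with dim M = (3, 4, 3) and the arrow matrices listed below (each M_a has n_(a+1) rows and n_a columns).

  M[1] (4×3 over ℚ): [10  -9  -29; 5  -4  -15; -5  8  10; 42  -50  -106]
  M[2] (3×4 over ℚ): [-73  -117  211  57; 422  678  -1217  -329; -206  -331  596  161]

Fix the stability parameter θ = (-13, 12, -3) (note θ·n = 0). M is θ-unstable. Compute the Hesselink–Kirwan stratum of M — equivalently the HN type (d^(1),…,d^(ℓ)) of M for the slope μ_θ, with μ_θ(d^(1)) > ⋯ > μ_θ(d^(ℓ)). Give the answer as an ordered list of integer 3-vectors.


Barcode: M ≅ I[1,3]^3, I[2,2]. HN layers by μ_θ (3 steps, strictly decreasing):
  μ^(1)=12; μ^(2)=9/2; μ^(3)=-13

((0, 1, 0); (0, 3, 3); (3, 0, 0))


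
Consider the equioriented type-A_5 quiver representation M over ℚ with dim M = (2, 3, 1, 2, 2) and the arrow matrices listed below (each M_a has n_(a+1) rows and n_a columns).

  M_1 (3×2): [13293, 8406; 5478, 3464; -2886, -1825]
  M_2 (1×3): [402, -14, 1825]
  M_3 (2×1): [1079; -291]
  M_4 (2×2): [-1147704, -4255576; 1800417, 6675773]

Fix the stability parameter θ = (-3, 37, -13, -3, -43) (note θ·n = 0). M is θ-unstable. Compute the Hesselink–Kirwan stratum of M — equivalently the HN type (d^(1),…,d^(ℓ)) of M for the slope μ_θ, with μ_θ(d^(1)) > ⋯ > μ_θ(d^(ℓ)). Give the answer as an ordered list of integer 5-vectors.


Via rank(M_{q-1}∘⋯∘M_p): M ≅ I[1,2], I[1,4], I[2,2], I[4,5], I[5,5].
μ_θ-semistable layers: μ^(1)=37; μ^(2)=7; μ^(3)=-3; μ^(4)=-23; μ^(5)=-43

((0, 2, 0, 0, 0); (0, 1, 1, 1, 0); (2, 0, 0, 0, 0); (0, 0, 0, 1, 1); (0, 0, 0, 0, 1))


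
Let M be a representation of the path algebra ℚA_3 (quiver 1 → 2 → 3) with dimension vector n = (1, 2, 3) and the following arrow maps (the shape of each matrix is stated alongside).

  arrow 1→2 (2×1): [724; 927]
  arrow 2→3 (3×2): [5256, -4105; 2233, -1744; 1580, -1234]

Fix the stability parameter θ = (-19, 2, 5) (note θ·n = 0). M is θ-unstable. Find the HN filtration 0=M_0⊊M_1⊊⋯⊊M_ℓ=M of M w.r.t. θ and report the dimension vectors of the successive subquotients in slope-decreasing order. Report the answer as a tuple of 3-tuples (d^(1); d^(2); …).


Barcode: M ≅ I[1,3], I[2,3], I[3,3]. HN layers by μ_θ (3 steps, strictly decreasing):
  μ^(1)=5; μ^(2)=2; μ^(3)=-19

((0, 0, 3); (0, 2, 0); (1, 0, 0))


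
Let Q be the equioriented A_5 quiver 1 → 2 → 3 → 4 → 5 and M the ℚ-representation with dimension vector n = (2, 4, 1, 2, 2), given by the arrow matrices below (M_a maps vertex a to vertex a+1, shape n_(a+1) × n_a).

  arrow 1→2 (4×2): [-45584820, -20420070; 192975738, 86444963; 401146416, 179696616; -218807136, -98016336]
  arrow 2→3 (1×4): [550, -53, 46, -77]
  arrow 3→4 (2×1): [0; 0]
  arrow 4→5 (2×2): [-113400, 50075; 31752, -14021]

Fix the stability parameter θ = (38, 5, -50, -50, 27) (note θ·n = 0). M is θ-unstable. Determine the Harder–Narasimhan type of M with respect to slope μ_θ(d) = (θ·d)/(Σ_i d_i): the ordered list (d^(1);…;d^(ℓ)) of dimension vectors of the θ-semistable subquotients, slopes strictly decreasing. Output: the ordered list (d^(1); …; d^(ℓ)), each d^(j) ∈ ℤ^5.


Interval decomposition of M: I[1,1], I[1,3], I[2,2]^3, I[4,4], I[4,5], I[5,5].
HN type (ℓ=5): μ^(1)=38; μ^(2)=27; μ^(3)=5; μ^(4)=-7/3; μ^(5)=-50

((1, 0, 0, 0, 0); (0, 0, 0, 0, 2); (0, 3, 0, 0, 0); (1, 1, 1, 0, 0); (0, 0, 0, 2, 0))


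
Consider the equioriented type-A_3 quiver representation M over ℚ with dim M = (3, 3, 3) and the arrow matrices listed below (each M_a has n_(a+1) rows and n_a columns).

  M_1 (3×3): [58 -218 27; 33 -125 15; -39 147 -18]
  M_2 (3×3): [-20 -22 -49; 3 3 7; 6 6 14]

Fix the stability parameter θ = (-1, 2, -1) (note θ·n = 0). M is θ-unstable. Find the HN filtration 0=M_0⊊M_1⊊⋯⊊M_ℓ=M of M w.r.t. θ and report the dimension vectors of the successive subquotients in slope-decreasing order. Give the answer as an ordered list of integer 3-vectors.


Via rank(M_{q-1}∘⋯∘M_p): M ≅ I[1,1], I[1,2], I[1,3], I[2,3], I[3,3].
μ_θ-semistable layers: μ^(1)=2; μ^(2)=1/2; μ^(3)=-1

((0, 1, 0); (0, 2, 2); (3, 0, 1))


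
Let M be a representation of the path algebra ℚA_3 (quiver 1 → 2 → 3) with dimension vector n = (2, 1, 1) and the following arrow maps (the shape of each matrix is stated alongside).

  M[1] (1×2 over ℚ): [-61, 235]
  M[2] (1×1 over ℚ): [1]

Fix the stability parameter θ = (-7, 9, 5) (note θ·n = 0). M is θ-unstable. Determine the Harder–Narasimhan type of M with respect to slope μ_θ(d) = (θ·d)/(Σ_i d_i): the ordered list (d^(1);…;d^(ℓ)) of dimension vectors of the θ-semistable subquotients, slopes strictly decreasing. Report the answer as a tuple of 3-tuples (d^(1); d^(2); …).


Via rank(M_{q-1}∘⋯∘M_p): M ≅ I[1,1], I[1,3].
μ_θ-semistable layers: μ^(1)=7; μ^(2)=-7

((0, 1, 1); (2, 0, 0))


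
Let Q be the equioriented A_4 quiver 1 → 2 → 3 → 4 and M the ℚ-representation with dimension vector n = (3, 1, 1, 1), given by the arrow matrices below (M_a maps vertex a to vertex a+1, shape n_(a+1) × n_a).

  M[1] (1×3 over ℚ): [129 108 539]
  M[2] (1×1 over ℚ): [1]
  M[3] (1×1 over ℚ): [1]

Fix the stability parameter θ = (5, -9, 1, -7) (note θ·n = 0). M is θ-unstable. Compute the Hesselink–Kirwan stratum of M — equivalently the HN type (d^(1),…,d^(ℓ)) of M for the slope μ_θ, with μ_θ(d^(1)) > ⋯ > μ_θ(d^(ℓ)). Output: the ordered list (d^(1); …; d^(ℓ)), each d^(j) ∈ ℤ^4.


Barcode: M ≅ I[1,1]^2, I[1,4]. HN layers by μ_θ (2 steps, strictly decreasing):
  μ^(1)=5; μ^(2)=-5/2

((2, 0, 0, 0); (1, 1, 1, 1))


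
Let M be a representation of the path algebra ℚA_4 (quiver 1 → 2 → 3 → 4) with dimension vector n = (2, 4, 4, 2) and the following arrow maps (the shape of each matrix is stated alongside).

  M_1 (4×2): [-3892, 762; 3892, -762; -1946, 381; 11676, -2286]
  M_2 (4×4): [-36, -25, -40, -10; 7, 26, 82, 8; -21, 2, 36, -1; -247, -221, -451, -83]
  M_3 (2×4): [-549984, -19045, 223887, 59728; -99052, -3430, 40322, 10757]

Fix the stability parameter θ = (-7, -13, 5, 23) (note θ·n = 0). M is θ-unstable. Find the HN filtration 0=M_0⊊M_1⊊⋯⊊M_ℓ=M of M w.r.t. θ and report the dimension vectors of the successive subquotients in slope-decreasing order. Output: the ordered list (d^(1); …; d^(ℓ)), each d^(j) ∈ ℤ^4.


Barcode: M ≅ I[1,1], I[1,4], I[2,3]^2, I[2,4]. HN layers by μ_θ (5 steps, strictly decreasing):
  μ^(1)=23; μ^(2)=5; μ^(3)=-7; μ^(4)=-10; μ^(5)=-13

((0, 0, 0, 2); (0, 0, 4, 0); (1, 0, 0, 0); (1, 1, 0, 0); (0, 3, 0, 0))


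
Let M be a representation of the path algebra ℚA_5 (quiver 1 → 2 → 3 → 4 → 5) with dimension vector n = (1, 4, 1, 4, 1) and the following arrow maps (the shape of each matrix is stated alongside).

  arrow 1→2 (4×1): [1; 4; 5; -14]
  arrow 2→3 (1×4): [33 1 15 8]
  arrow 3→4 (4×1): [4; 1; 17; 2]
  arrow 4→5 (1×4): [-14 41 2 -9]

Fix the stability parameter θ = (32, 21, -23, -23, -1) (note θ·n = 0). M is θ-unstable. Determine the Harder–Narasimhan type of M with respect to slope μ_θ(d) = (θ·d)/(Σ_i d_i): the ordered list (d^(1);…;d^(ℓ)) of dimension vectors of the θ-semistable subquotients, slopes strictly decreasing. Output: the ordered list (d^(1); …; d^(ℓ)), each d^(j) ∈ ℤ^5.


Via rank(M_{q-1}∘⋯∘M_p): M ≅ I[1,2], I[2,2]^2, I[2,5], I[4,4]^3.
μ_θ-semistable layers: μ^(1)=53/2; μ^(2)=21; μ^(3)=-1; μ^(4)=-25/3; μ^(5)=-23

((1, 1, 0, 0, 0); (0, 2, 0, 0, 0); (0, 0, 0, 0, 1); (0, 1, 1, 1, 0); (0, 0, 0, 3, 0))


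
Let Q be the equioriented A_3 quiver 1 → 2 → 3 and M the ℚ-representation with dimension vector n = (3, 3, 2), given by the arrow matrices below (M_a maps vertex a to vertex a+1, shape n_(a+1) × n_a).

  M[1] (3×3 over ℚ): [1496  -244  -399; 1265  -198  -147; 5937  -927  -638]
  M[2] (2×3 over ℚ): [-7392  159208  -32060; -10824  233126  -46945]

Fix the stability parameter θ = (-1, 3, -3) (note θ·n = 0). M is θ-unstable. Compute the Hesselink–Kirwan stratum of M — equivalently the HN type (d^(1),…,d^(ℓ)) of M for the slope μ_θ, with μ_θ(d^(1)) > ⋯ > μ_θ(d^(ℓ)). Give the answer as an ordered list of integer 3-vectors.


Via rank(M_{q-1}∘⋯∘M_p): M ≅ I[1,2]^2, I[1,3], I[3,3].
μ_θ-semistable layers: μ^(1)=3; μ^(2)=0; μ^(3)=-1; μ^(4)=-3

((0, 2, 0); (0, 1, 1); (3, 0, 0); (0, 0, 1))


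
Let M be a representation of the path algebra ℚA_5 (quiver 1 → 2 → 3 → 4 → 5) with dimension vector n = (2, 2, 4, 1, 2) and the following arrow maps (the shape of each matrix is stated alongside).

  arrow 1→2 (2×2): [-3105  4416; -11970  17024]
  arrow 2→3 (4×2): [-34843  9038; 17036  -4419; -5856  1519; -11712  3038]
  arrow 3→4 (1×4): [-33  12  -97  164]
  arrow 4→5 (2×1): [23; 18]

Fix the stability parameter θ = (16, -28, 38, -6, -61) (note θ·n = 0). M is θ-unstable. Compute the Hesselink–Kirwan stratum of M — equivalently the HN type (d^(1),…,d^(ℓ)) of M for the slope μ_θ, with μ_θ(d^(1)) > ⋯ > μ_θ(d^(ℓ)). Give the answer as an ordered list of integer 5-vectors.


Via rank(M_{q-1}∘⋯∘M_p): M ≅ I[1,1], I[1,5], I[2,3], I[3,3]^2, I[5,5].
μ_θ-semistable layers: μ^(1)=38; μ^(2)=16; μ^(3)=-41/5; μ^(4)=-28; μ^(5)=-61

((0, 0, 3, 0, 0); (1, 0, 0, 0, 0); (1, 1, 1, 1, 1); (0, 1, 0, 0, 0); (0, 0, 0, 0, 1))


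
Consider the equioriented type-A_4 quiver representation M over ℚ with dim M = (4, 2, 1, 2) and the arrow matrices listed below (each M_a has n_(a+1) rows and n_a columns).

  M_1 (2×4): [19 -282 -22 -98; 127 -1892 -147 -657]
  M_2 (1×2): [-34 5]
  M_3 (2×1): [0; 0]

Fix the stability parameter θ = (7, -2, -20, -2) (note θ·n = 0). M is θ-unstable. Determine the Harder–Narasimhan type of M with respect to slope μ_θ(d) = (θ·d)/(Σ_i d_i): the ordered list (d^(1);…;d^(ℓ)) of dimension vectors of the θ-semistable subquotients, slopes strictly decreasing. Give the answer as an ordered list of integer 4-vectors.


Interval decomposition of M: I[1,1]^2, I[1,2], I[1,3], I[4,4]^2.
HN type (ℓ=4): μ^(1)=7; μ^(2)=5/2; μ^(3)=-2; μ^(4)=-5

((2, 0, 0, 0); (1, 1, 0, 0); (0, 0, 0, 2); (1, 1, 1, 0))


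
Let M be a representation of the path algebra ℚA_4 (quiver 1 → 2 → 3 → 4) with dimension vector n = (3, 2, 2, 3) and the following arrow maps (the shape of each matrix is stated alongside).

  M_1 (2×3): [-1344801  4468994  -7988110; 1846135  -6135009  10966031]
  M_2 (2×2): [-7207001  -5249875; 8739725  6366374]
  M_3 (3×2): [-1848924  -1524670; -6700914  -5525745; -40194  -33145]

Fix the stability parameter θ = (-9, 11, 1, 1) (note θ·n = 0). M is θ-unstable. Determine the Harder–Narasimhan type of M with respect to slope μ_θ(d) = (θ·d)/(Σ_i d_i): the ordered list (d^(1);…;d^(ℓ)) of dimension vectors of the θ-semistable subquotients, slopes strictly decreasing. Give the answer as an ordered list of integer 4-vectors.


Barcode: M ≅ I[1,1], I[1,3], I[1,4], I[4,4]^2. HN layers by μ_θ (4 steps, strictly decreasing):
  μ^(1)=6; μ^(2)=13/3; μ^(3)=1; μ^(4)=-9

((0, 1, 1, 0); (0, 1, 1, 1); (0, 0, 0, 2); (3, 0, 0, 0))


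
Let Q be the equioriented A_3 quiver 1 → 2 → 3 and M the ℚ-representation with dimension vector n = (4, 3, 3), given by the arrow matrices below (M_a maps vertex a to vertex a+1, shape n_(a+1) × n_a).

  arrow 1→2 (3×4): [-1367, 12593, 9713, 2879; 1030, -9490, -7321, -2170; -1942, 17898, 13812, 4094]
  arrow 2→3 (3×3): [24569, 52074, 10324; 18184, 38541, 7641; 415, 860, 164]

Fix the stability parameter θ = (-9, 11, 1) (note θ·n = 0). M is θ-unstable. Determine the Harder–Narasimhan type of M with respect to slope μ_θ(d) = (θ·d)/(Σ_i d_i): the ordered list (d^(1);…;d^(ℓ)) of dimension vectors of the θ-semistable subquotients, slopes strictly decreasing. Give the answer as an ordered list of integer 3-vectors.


Barcode: M ≅ I[1,1]^2, I[1,3]^2, I[2,3]. HN layers by μ_θ (2 steps, strictly decreasing):
  μ^(1)=6; μ^(2)=-9

((0, 3, 3); (4, 0, 0))


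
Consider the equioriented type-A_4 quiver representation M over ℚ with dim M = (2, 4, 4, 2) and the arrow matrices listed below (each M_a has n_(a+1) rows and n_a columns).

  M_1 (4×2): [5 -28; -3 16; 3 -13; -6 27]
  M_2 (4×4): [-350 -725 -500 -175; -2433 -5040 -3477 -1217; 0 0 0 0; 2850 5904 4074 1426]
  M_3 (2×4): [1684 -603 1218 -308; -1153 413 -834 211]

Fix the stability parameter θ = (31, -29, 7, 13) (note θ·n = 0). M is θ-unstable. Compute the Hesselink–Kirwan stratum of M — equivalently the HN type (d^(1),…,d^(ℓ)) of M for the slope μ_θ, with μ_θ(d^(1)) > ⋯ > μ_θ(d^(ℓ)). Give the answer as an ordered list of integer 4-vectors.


Interval decomposition of M: I[1,2], I[1,4], I[2,2], I[2,4], I[3,3]^2.
HN type (ℓ=4): μ^(1)=13; μ^(2)=7; μ^(3)=1; μ^(4)=-29

((0, 0, 0, 2); (0, 0, 4, 0); (2, 2, 0, 0); (0, 2, 0, 0))


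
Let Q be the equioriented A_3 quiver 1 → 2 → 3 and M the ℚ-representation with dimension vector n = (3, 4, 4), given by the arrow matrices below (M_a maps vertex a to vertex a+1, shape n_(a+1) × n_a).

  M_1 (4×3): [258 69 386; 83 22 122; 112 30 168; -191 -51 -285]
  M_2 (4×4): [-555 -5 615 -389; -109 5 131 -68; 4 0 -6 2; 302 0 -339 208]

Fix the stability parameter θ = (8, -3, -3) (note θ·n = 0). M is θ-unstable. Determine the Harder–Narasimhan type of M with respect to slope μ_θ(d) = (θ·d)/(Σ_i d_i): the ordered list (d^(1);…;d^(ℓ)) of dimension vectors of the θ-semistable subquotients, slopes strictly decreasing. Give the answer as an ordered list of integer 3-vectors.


Via rank(M_{q-1}∘⋯∘M_p): M ≅ I[1,2], I[1,3]^2, I[2,3], I[3,3].
μ_θ-semistable layers: μ^(1)=5/2; μ^(2)=2/3; μ^(3)=-3

((1, 1, 0); (2, 2, 2); (0, 1, 2))


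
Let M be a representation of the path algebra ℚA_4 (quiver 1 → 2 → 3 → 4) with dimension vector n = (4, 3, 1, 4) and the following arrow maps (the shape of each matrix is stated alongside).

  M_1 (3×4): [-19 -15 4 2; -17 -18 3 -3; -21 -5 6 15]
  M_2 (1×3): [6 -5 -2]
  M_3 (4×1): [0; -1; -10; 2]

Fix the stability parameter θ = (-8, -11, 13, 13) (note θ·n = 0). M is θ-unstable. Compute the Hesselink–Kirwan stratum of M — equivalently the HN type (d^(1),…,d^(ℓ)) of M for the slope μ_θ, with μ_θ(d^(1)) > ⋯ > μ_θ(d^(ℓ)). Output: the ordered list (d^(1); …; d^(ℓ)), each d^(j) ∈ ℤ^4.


Interval decomposition of M: I[1,1], I[1,2]^2, I[1,4], I[4,4]^3.
HN type (ℓ=3): μ^(1)=13; μ^(2)=-8; μ^(3)=-19/2

((0, 0, 1, 4); (1, 0, 0, 0); (3, 3, 0, 0))


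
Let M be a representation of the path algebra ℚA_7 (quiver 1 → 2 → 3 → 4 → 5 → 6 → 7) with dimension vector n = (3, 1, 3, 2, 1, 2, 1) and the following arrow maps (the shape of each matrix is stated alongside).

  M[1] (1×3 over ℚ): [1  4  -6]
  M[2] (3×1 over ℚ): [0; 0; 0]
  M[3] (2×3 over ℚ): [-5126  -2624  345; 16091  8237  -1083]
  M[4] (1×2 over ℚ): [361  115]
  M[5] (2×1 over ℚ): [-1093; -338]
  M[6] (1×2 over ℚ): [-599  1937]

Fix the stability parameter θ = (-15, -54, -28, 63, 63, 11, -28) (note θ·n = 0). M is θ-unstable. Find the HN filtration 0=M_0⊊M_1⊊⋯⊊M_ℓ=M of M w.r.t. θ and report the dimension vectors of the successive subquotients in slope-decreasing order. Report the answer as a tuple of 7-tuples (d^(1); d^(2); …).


Via rank(M_{q-1}∘⋯∘M_p): M ≅ I[1,1]^2, I[1,2], I[3,3], I[3,4], I[3,7], I[6,6].
μ_θ-semistable layers: μ^(1)=63; μ^(2)=109/4; μ^(3)=11; μ^(4)=-15; μ^(5)=-28; μ^(6)=-69/2

((0, 0, 0, 1, 0, 0, 0); (0, 0, 0, 1, 1, 1, 1); (0, 0, 0, 0, 0, 1, 0); (2, 0, 0, 0, 0, 0, 0); (0, 0, 3, 0, 0, 0, 0); (1, 1, 0, 0, 0, 0, 0))


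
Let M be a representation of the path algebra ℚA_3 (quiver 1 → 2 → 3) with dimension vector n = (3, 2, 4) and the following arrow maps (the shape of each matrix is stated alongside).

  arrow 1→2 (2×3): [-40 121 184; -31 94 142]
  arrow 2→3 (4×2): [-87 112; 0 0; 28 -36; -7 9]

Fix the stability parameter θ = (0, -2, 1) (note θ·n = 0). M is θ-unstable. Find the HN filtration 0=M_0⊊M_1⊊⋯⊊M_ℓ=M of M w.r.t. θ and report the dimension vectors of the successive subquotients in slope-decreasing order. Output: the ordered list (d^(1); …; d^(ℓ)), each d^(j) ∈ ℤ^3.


Interval decomposition of M: I[1,1], I[1,3]^2, I[3,3]^2.
HN type (ℓ=3): μ^(1)=1; μ^(2)=0; μ^(3)=-1

((0, 0, 4); (1, 0, 0); (2, 2, 0))


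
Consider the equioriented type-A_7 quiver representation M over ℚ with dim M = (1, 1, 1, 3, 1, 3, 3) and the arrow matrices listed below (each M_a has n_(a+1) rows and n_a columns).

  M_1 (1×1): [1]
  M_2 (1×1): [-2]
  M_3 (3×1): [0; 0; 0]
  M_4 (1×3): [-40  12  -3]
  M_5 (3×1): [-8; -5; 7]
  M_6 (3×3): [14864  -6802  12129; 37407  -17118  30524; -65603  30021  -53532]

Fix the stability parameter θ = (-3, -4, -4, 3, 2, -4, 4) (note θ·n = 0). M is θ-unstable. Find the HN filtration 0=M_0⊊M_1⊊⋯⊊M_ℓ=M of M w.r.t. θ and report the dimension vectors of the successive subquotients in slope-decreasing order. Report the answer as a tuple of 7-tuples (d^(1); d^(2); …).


Barcode: M ≅ I[1,3], I[4,4]^2, I[4,7], I[6,7]^2. HN layers by μ_θ (5 steps, strictly decreasing):
  μ^(1)=4; μ^(2)=3; μ^(3)=1/3; μ^(4)=-11/3; μ^(5)=-4

((0, 0, 0, 0, 0, 0, 3); (0, 0, 0, 2, 0, 0, 0); (0, 0, 0, 1, 1, 1, 0); (1, 1, 1, 0, 0, 0, 0); (0, 0, 0, 0, 0, 2, 0))


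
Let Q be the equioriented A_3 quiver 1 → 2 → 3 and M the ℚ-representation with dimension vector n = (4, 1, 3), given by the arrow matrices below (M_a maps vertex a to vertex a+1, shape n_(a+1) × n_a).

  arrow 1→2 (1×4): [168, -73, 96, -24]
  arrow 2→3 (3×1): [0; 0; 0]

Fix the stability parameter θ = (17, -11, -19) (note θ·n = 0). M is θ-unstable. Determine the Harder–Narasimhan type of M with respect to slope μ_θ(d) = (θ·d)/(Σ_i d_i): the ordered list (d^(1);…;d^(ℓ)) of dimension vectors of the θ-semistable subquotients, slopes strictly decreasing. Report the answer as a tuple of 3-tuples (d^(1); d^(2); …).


Interval decomposition of M: I[1,1]^3, I[1,2], I[3,3]^3.
HN type (ℓ=3): μ^(1)=17; μ^(2)=3; μ^(3)=-19

((3, 0, 0); (1, 1, 0); (0, 0, 3))


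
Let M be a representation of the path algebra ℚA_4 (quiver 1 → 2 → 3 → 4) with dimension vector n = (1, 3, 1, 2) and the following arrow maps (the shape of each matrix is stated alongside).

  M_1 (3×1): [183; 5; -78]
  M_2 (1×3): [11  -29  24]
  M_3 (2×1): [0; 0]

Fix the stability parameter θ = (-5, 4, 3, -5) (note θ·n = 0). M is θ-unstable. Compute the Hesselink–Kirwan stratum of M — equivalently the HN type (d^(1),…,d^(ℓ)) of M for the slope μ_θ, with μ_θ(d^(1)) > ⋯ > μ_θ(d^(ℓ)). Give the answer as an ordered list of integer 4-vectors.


Interval decomposition of M: I[1,3], I[2,2]^2, I[4,4]^2.
HN type (ℓ=3): μ^(1)=4; μ^(2)=7/2; μ^(3)=-5

((0, 2, 0, 0); (0, 1, 1, 0); (1, 0, 0, 2))


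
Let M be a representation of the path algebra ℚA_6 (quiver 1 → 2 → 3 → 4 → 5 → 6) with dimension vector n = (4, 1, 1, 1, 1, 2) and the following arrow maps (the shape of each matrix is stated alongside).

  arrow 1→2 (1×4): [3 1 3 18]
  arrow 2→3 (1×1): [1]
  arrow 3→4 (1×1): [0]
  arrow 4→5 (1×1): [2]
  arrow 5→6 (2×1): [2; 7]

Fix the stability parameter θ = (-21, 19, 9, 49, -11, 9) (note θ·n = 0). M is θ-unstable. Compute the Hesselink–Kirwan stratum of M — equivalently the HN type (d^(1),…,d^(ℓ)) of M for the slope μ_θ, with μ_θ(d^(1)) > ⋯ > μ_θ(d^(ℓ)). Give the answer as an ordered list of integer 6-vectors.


Interval decomposition of M: I[1,1]^3, I[1,3], I[4,6], I[6,6].
HN type (ℓ=4): μ^(1)=47/3; μ^(2)=14; μ^(3)=9; μ^(4)=-21

((0, 0, 0, 1, 1, 1); (0, 1, 1, 0, 0, 0); (0, 0, 0, 0, 0, 1); (4, 0, 0, 0, 0, 0))


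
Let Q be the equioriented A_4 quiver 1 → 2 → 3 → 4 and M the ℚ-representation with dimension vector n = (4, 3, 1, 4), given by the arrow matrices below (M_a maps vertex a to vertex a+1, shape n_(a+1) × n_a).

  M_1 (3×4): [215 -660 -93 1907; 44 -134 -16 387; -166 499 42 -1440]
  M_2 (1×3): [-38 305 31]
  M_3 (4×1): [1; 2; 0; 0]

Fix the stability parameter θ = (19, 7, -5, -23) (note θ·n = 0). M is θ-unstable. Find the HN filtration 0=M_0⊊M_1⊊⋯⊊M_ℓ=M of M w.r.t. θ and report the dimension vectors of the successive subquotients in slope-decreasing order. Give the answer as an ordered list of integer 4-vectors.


Interval decomposition of M: I[1,1], I[1,2]^2, I[1,4], I[4,4]^3.
HN type (ℓ=4): μ^(1)=19; μ^(2)=13; μ^(3)=-1/2; μ^(4)=-23

((1, 0, 0, 0); (2, 2, 0, 0); (1, 1, 1, 1); (0, 0, 0, 3))


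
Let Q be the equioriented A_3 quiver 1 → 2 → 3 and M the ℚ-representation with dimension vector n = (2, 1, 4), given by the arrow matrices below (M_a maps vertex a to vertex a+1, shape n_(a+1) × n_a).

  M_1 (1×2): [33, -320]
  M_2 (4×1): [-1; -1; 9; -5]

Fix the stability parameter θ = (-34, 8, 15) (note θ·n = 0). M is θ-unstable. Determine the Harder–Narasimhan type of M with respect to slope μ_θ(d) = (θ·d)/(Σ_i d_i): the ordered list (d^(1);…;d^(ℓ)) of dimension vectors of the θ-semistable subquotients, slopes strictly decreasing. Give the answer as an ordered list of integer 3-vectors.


Via rank(M_{q-1}∘⋯∘M_p): M ≅ I[1,1], I[1,3], I[3,3]^3.
μ_θ-semistable layers: μ^(1)=15; μ^(2)=8; μ^(3)=-34

((0, 0, 4); (0, 1, 0); (2, 0, 0))


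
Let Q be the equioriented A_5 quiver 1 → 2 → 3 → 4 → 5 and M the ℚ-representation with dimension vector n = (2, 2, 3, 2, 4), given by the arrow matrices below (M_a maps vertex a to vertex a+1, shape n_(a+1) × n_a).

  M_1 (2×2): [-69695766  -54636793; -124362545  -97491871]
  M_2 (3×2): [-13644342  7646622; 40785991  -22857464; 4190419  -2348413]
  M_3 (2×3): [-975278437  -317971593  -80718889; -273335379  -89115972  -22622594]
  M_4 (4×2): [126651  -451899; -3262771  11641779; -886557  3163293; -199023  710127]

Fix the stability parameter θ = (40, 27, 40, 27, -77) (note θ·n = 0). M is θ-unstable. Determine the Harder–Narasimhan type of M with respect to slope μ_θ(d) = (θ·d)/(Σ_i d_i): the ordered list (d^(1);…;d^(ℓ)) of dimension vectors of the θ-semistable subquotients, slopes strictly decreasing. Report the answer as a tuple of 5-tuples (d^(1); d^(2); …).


Barcode: M ≅ I[1,3], I[1,5], I[3,4], I[5,5]^3. HN layers by μ_θ (4 steps, strictly decreasing):
  μ^(1)=40; μ^(2)=67/2; μ^(3)=57/5; μ^(4)=-77

((0, 0, 1, 0, 0); (1, 1, 1, 1, 0); (1, 1, 1, 1, 1); (0, 0, 0, 0, 3))


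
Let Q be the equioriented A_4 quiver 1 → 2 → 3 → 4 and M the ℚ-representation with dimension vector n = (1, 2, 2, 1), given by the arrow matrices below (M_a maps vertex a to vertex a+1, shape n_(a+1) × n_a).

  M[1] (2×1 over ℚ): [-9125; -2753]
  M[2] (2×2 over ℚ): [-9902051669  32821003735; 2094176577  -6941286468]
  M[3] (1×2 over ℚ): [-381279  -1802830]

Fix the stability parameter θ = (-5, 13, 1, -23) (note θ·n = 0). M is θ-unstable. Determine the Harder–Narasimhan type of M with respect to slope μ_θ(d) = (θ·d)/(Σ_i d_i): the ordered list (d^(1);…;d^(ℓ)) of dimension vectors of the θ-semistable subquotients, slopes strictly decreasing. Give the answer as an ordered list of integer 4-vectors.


Barcode: M ≅ I[1,3], I[2,4]. HN layers by μ_θ (3 steps, strictly decreasing):
  μ^(1)=7; μ^(2)=-3; μ^(3)=-5

((0, 1, 1, 0); (0, 1, 1, 1); (1, 0, 0, 0))


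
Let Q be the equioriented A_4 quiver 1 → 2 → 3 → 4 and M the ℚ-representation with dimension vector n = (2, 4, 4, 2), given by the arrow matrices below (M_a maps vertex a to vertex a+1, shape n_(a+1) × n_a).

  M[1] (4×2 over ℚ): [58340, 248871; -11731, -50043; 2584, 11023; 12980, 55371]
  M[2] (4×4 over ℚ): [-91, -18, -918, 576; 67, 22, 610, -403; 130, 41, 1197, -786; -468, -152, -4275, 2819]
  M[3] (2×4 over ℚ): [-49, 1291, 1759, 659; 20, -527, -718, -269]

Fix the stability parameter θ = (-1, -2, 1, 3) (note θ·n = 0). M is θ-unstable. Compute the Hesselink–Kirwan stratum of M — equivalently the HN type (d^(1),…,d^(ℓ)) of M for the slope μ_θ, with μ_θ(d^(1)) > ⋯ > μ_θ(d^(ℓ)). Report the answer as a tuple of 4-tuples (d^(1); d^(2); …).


Barcode: M ≅ I[1,3], I[1,4], I[2,3], I[2,4]. HN layers by μ_θ (4 steps, strictly decreasing):
  μ^(1)=3; μ^(2)=1; μ^(3)=-3/2; μ^(4)=-2

((0, 0, 0, 2); (0, 0, 4, 0); (2, 2, 0, 0); (0, 2, 0, 0))


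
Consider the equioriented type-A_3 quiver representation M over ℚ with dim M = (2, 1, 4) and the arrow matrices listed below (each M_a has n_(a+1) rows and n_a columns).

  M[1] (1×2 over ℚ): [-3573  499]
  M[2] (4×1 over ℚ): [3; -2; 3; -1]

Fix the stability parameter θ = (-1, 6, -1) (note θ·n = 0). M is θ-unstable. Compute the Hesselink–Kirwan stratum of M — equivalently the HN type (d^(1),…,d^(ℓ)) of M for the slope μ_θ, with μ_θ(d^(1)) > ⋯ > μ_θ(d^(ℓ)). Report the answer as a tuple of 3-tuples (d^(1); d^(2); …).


Barcode: M ≅ I[1,1], I[1,3], I[3,3]^3. HN layers by μ_θ (2 steps, strictly decreasing):
  μ^(1)=5/2; μ^(2)=-1

((0, 1, 1); (2, 0, 3))


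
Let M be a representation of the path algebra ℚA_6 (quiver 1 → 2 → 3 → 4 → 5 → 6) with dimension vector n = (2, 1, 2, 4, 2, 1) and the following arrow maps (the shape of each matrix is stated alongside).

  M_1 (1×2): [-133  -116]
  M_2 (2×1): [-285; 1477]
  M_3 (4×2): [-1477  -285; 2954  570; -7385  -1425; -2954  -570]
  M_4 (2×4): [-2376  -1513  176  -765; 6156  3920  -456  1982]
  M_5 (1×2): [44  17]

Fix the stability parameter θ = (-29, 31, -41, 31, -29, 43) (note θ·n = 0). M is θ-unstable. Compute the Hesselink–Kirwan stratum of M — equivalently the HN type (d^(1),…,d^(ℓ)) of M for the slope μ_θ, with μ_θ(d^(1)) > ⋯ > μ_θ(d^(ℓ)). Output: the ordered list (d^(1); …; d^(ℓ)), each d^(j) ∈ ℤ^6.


Interval decomposition of M: I[1,1], I[1,3], I[3,4], I[4,4], I[4,5], I[4,6].
HN type (ℓ=6): μ^(1)=43; μ^(2)=31; μ^(3)=1; μ^(4)=-5; μ^(5)=-29; μ^(6)=-41

((0, 0, 0, 0, 0, 1); (0, 0, 0, 2, 0, 0); (0, 0, 0, 2, 2, 0); (0, 1, 1, 0, 0, 0); (2, 0, 0, 0, 0, 0); (0, 0, 1, 0, 0, 0))


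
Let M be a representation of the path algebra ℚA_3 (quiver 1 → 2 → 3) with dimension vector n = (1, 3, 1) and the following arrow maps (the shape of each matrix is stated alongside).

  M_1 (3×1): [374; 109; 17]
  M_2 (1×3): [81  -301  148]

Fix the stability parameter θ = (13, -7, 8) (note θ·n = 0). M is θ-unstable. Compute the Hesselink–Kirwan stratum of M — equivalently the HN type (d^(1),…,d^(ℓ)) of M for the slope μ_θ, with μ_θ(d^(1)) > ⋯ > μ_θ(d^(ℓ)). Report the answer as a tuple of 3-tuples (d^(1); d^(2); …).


Barcode: M ≅ I[1,3], I[2,2]^2. HN layers by μ_θ (3 steps, strictly decreasing):
  μ^(1)=8; μ^(2)=3; μ^(3)=-7

((0, 0, 1); (1, 1, 0); (0, 2, 0))


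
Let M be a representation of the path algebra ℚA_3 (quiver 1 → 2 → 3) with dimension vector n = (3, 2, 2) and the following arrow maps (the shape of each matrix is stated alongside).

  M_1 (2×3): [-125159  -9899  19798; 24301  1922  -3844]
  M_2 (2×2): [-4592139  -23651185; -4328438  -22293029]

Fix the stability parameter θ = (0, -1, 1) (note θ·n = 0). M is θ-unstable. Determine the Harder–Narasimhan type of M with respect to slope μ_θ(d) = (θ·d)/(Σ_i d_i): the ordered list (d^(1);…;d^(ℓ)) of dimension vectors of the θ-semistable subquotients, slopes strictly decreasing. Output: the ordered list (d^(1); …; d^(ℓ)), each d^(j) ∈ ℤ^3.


Interval decomposition of M: I[1,1], I[1,3]^2.
HN type (ℓ=3): μ^(1)=1; μ^(2)=0; μ^(3)=-1/2

((0, 0, 2); (1, 0, 0); (2, 2, 0))
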